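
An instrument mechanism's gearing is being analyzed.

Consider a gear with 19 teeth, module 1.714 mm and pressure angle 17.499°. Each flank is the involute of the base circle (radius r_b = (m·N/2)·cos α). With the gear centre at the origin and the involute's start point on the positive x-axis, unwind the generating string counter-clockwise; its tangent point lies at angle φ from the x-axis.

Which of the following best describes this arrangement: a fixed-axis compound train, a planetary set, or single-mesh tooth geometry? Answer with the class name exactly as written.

topology: single-mesh involute geometry — m = 1.714, N = 19
classification: single-mesh tooth geometry

single-mesh tooth geometry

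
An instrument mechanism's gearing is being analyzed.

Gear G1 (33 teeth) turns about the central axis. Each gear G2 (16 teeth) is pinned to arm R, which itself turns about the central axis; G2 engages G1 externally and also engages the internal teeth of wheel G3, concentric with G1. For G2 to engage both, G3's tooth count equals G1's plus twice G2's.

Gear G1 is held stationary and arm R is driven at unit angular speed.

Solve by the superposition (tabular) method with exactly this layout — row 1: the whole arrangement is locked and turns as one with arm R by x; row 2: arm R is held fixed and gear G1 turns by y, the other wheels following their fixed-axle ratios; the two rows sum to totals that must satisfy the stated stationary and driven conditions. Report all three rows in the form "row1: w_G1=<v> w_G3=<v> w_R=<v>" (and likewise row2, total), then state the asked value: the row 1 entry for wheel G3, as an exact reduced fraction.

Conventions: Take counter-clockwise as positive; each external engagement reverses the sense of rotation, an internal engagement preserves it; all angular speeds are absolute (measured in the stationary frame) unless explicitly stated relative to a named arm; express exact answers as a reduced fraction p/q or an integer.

row1: w_G1=1 w_G3=1 w_R=1
row2: w_G1=-1 w_G3=33/65 w_R=0
total: w_G1=0 w_G3=98/65 w_R=1
asked value: 1

planetary set (33T centre, 16T on arm, 65T internal) — Willis relation
row 1: whole set turns with the arm by x
superposition row 2 [arm held]: sun y, ring −(33/65)·y, arm 0
boundary: total ω_sun = x + y = 0 and total ω_arm = x = 1  ⇒  y = -1, x = 1
row 2 ring = −(33/65)·(-1) = 33/65
totals (row 1 + row 2): sun 1 + (-1) = 0, ring 1 + 33/65 = 98/65, arm 1 + 0 = 1
asked cell (row1, ring) = 1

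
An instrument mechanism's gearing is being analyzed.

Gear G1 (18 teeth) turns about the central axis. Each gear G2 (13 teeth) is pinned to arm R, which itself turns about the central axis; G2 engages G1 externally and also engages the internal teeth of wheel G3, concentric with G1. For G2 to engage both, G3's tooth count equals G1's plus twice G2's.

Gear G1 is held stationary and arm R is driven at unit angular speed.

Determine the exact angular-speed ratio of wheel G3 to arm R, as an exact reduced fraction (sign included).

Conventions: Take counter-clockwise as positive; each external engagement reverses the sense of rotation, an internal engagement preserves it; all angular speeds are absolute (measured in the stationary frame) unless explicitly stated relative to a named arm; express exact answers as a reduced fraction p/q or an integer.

31/22

recognized (axles ride arm R): planetary set, 18/13/44 teeth
ring teeth: 18 + 2·13 = 44
18(ω_sun−ω_arm) = −44(ω_ring−ω_arm),  ω_sun = 0, ω_arm = 1
ω_ring = 1 − (18/44)(0−1) = 31/22
ω_out/ω_in = 31/22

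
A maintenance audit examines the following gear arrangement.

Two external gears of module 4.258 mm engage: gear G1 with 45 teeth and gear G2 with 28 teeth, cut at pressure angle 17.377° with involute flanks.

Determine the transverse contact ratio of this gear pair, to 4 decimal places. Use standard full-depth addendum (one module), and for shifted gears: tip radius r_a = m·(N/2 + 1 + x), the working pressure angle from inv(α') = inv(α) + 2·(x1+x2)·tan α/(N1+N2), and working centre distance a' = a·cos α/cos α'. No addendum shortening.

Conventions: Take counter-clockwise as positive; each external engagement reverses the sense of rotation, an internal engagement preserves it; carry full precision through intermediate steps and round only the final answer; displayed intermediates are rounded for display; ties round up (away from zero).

1.8225

topology: single-mesh involute geometry — m = 4.258, 45T/28T pair
base radii: r_b1 = 91.432488, r_b2 = 56.891326
tip radii: r_a1 = 100.063000, r_a2 = 63.870000
no profile shift: α' = α, a' = a
action lengths: √(r_a1²−r_b1²) = 40.653464, √(r_a2²−r_b2²) = 29.030225
base pitch p_b = π·m·cos α = 12.766384
CR = (40.653464 + 29.030225 − 155.417000·sin 17.37700°)/12.766384 = 1.822537
contact ratio ≈ 1.8225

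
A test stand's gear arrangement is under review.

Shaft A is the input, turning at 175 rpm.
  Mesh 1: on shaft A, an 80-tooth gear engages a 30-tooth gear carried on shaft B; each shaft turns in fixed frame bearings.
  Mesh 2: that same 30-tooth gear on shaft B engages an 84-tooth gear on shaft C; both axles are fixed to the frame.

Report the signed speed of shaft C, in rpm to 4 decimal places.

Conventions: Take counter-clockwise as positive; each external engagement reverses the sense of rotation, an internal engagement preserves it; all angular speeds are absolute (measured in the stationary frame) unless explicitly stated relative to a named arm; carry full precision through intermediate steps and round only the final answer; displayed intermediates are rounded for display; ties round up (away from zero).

recognized (3 fixed axles, 2 meshes): fixed-axis compound train
mesh 1 [80T→30T]: ω = 175.0000×80/30 = 466.6667 rpm, sense flips to −
mesh 2 [30T→84T]: ω = 466.6667×30/84 = 166.6667 rpm, sense flips to +
signed output speed = +166.6667 rpm

+166.6667 rpm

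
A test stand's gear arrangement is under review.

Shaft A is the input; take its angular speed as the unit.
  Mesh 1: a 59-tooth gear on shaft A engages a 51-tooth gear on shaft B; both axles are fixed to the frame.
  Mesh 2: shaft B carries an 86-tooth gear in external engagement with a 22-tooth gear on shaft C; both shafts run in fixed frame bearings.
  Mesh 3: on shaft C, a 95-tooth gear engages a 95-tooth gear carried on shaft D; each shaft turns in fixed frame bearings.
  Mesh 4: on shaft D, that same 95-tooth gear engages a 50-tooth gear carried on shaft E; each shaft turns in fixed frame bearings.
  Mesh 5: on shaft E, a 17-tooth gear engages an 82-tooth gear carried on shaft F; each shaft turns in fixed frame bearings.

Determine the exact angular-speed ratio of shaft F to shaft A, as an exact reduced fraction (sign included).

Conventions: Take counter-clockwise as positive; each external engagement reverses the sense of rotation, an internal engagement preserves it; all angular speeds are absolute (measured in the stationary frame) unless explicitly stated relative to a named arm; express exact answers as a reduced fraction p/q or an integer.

class = fixed-axis compound train [5 meshes; 5 ratios multiply, 5 sense flips]
mesh 1 [59T→51T]: running ratio 59/51, sense −
mesh 2 [86T→22T]: running ratio 2537/561, sense +
mesh 3 [95T→95T]: running ratio 2537/561, sense −
mesh 4 [95T→50T]: running ratio 48203/5610, sense +
mesh 5 [17T→82T]: running ratio 48203/27060, sense −
ω_out/ω_in = -48203/27060

-48203/27060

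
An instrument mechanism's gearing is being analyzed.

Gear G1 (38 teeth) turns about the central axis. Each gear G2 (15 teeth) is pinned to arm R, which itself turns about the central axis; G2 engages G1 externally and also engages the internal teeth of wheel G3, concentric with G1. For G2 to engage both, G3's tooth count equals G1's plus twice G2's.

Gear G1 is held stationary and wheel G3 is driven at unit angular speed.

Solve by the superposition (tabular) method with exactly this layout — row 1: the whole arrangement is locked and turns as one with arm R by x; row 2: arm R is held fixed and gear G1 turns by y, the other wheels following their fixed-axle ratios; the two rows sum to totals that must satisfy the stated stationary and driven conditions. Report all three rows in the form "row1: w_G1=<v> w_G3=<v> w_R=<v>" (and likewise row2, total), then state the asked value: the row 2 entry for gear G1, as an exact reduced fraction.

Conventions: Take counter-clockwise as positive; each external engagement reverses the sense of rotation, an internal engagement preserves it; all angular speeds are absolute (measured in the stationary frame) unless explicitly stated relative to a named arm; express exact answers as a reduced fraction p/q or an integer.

recognized (axles ride arm R): planetary set, 38/15/68 teeth
row 1: whole set turns with the arm by x
row 2 (arm held, sun turns y): ω_ring = −(38/68)·y, ω_arm = 0
boundary: total ω_sun = x + y = 0 and total ω_ring = x − (38/68)·y = 1  ⇒  y = -34/53, x = 34/53
row 2 ring = −(38/68)·(-34/53) = 19/53
totals (row 1 + row 2): sun 34/53 + (-34/53) = 0, ring 34/53 + 19/53 = 1, arm 34/53 + 0 = 34/53
asked cell (row2, sun) = -34/53

row1: w_G1=34/53 w_G3=34/53 w_R=34/53
row2: w_G1=-34/53 w_G3=19/53 w_R=0
total: w_G1=0 w_G3=1 w_R=34/53
asked value: -34/53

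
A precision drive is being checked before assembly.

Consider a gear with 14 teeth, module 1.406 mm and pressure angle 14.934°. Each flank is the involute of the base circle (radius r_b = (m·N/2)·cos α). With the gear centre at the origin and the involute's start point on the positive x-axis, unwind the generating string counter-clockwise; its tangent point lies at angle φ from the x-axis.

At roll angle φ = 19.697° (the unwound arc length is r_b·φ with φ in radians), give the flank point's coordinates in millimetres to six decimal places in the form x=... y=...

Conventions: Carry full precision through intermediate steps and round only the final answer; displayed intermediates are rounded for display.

single-mesh involute tooth geometry (14T wheel at module 1.406)
pitch radius r_p = m·N/2 = 1.406·14/2 = 9.842000
base radius r_b = r_p·cos α = 9.842000·cos 14.934° = 9.509570
roll angle φ = 19.697° = 0.34377750 rad
x = r_b·(cos φ + φ·sin φ) = 10.055010
y = r_b·(sin φ − φ·cos φ) = 0.127271

x=10.055010 y=0.127271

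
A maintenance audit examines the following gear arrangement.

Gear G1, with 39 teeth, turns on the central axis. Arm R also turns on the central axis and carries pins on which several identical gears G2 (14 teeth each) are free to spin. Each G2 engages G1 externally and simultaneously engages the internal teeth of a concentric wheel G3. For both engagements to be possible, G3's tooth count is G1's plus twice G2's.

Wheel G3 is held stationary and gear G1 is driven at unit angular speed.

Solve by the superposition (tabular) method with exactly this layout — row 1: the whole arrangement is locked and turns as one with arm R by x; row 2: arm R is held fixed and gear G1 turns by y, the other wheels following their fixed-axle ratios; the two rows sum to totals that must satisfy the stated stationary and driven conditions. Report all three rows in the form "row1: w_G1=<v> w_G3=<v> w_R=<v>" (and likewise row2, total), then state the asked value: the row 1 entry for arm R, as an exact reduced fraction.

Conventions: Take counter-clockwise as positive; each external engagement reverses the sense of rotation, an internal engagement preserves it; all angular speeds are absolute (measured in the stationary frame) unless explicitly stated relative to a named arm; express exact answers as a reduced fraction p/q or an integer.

row1: w_G1=39/106 w_G3=39/106 w_R=39/106
row2: w_G1=67/106 w_G3=-39/106 w_R=0
total: w_G1=1 w_G3=0 w_R=39/106
asked value: 39/106

planetary set (39T centre, 14T on arm, 67T internal) — Willis relation
superposition row 1 [locked train]: every member turns x
row 2 (arm held, sun turns y): ω_ring = −(39/67)·y, ω_arm = 0
boundary: total ω_ring = x − (39/67)·y = 0 and total ω_sun = x + y = 1  ⇒  y = 67/106, x = 39/106
row 2 ring = −(39/67)·67/106 = -39/106
totals (row 1 + row 2): sun 39/106 + 67/106 = 1, ring 39/106 + (-39/106) = 0, arm 39/106 + 0 = 39/106
asked cell (row1, arm) = 39/106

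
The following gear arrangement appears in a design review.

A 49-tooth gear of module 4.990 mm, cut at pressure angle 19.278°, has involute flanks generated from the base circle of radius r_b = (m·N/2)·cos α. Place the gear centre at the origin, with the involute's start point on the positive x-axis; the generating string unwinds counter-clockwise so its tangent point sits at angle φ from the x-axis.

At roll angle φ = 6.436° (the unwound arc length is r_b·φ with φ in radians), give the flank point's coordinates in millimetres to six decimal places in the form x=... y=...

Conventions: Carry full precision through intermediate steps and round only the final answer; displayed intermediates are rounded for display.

single-mesh involute tooth geometry (49T wheel at module 4.990)
pitch radius r_p = m·N/2 = 4.990·49/2 = 122.255000
base radius r_b = r_p·cos α = 122.255000·cos 19.278° = 115.399892
roll angle φ = 6.436° = 0.11232939 rad
x = r_b·(cos φ + φ·sin φ) = 116.125649
y = r_b·(sin φ − φ·cos φ) = 0.054452

x=116.125649 y=0.054452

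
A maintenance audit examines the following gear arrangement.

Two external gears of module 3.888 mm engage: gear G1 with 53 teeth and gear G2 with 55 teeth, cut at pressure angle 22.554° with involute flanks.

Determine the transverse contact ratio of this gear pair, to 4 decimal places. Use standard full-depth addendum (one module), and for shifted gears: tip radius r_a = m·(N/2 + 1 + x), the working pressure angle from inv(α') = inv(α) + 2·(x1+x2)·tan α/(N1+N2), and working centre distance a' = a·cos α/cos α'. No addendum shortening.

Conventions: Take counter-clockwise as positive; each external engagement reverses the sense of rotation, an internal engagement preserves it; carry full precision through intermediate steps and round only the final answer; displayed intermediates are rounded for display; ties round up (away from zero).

1.6417

class = single-mesh tooth geometry [involute pair 53T × 55T, m = 3.888]
base radii: r_b1 = 95.151953, r_b2 = 98.742593
tip radii: r_a1 = 106.920000, r_a2 = 110.808000
no profile shift: α' = α, a' = a
action lengths: √(r_a1²−r_b1²) = 48.764662, √(r_a2²−r_b2²) = 50.282335
base pitch p_b = π·m·cos α = 11.280327
CR = (48.764662 + 50.282335 − 209.952000·sin 22.55400°)/11.280327 = 1.641714
contact ratio ≈ 1.6417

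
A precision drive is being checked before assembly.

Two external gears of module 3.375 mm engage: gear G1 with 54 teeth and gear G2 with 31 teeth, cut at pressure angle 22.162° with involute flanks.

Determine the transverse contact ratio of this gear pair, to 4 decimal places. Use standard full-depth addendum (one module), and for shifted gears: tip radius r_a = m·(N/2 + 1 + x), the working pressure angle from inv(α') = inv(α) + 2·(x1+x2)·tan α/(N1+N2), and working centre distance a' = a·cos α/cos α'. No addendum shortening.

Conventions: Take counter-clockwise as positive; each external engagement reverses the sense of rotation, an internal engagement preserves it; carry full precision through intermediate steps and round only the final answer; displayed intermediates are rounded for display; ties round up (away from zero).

1.6163

class = single-mesh tooth geometry [involute pair 54T × 31T, m = 3.375]
base radii: r_b1 = 84.392774, r_b2 = 48.447703
tip radii: r_a1 = 94.500000, r_a2 = 55.687500
no profile shift: α' = α, a' = a
action lengths: √(r_a1²−r_b1²) = 42.521874, √(r_a2²−r_b2²) = 27.457561
base pitch p_b = π·m·cos α = 9.819545
CR = (42.521874 + 27.457561 − 143.437500·sin 22.16200°)/9.819545 = 1.616265
contact ratio ≈ 1.6163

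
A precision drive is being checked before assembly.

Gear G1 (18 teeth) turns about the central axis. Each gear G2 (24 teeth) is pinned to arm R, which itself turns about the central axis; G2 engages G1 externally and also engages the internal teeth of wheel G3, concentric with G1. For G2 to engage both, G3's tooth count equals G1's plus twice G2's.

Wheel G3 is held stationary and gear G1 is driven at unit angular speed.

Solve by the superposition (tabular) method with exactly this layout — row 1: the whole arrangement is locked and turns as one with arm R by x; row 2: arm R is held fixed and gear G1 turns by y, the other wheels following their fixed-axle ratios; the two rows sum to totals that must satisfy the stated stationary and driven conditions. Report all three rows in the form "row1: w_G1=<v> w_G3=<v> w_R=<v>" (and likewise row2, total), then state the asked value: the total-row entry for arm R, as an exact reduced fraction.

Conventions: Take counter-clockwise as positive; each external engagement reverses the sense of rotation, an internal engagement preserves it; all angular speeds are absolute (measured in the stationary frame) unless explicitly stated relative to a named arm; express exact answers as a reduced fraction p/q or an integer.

topology: planetary set — G1 18T / G2 24T / G3 66T, arm = carrier (Willis)
row 1 (train locked, turned with arm): all members turn x
superposition row 2 [arm held]: sun y, ring −(18/66)·y, arm 0
boundary: total ω_ring = x − (18/66)·y = 0 and total ω_sun = x + y = 1  ⇒  y = 11/14, x = 3/14
row 2 ring = −(18/66)·11/14 = -3/14
totals (row 1 + row 2): sun 3/14 + 11/14 = 1, ring 3/14 + (-3/14) = 0, arm 3/14 + 0 = 3/14
asked cell (total, arm) = 3/14

row1: w_G1=3/14 w_G3=3/14 w_R=3/14
row2: w_G1=11/14 w_G3=-3/14 w_R=0
total: w_G1=1 w_G3=0 w_R=3/14
asked value: 3/14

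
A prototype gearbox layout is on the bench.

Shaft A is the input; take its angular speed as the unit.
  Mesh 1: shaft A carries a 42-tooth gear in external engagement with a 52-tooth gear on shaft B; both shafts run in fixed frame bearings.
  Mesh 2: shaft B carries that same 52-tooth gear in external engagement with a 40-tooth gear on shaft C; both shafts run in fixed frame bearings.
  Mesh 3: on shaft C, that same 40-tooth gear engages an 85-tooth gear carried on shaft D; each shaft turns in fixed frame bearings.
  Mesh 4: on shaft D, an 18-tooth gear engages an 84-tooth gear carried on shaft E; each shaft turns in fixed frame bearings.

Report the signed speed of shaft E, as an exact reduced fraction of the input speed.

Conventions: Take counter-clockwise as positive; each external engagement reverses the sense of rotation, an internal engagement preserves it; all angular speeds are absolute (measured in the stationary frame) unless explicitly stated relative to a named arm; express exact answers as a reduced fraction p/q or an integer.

4-mesh fixed-axis compound train (all bearings frame-fixed)
mesh 1 [42T→52T]: |ω|/ω_in = 1×42/52 = 21/26, sense flips to −
mesh 2 [52T→40T]: |ω|/ω_in = (21/26)×52/40 = 21/20, sense flips to +
mesh 3 [40T→85T]: |ω|/ω_in = (21/20)×40/85 = 42/85, sense flips to −
mesh 4 [18T→84T]: |ω|/ω_in = (42/85)×18/84 = 9/85, sense flips to +
signed output speed (× input speed) = 9/85

9/85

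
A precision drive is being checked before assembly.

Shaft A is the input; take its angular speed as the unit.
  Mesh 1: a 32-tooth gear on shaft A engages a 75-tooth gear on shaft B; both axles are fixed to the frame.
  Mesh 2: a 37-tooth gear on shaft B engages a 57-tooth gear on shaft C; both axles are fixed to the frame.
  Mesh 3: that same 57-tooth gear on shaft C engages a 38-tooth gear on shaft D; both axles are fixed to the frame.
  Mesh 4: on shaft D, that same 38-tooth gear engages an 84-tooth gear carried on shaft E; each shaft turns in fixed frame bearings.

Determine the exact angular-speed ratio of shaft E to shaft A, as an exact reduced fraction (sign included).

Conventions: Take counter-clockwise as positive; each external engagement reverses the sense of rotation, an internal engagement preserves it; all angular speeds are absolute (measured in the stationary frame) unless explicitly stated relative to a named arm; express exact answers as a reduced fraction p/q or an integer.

class = fixed-axis compound train [4 meshes; 4 ratios multiply, 4 sense flips]
mesh 1 [32T→75T]: running ratio 32/75, sense −
mesh 2 [37T→57T]: running ratio 1184/4275, sense +
mesh 3 [57T→38T]: running ratio 592/1425, sense −
mesh 4 [38T→84T]: running ratio 296/1575, sense +
ω_out/ω_in = 296/1575

296/1575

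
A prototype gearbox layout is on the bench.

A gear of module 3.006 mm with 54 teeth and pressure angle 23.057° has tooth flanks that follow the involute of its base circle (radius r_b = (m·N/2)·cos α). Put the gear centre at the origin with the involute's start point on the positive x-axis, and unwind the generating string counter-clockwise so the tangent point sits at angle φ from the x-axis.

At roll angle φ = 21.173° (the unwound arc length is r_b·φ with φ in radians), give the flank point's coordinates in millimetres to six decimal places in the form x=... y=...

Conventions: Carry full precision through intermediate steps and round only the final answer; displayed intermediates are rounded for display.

class = single-mesh tooth geometry [base-circle involute, m = 3.006, 54T]
pitch radius r_p = m·N/2 = 3.006·54/2 = 81.162000
base radius r_b = r_p·cos α = 81.162000·cos 23.057° = 74.678429
roll angle φ = 21.173° = 0.36953856 rad
x = r_b·(cos φ + φ·sin φ) = 79.604664
y = r_b·(sin φ − φ·cos φ) = 1.239113

x=79.604664 y=1.239113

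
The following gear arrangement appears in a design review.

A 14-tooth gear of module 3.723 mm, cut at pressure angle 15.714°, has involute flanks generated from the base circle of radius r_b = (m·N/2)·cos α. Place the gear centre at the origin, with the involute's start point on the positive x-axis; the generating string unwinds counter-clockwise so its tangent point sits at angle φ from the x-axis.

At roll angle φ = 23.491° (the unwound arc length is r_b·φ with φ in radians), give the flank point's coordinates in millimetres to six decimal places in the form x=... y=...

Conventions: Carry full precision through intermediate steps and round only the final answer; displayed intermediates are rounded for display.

x=27.107714 y=0.566690

single-mesh involute tooth geometry (14T wheel at module 3.723)
pitch radius r_p = m·N/2 = 3.723·14/2 = 26.061000
base radius r_b = r_p·cos α = 26.061000·cos 15.714° = 25.086986
roll angle φ = 23.491° = 0.40999529 rad
x = r_b·(cos φ + φ·sin φ) = 27.107714
y = r_b·(sin φ − φ·cos φ) = 0.566690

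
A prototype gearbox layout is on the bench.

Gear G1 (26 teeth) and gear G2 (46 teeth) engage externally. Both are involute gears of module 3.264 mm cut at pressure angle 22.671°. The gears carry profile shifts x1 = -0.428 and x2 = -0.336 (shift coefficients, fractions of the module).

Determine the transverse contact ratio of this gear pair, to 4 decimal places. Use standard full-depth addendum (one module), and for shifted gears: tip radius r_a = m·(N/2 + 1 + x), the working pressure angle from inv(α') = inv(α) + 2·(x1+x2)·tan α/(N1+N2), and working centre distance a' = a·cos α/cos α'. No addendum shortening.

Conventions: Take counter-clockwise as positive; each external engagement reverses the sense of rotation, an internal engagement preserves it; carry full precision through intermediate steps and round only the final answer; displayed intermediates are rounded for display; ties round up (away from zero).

1.8072

class = single-mesh tooth geometry [involute pair 26T × 46T, m = 3.264]
base radii: r_b1 = 39.153419, r_b2 = 69.271434
tip radii: r_a1 = 44.299008, r_a2 = 77.239296
inv(α') = inv(22.671°) + 2·(-0.428-0.336)·tan α/(26+46) = 0.01316605  ⇒  α' = 19.21531°
a' = a·cos α / cos α' = 117.5040·cos 22.671°/cos 19.21531° = 114.821747
action lengths: √(r_a1²−r_b1²) = 20.722256, √(r_a2²−r_b2²) = 34.166903
base pitch p_b = π·m·cos α = 9.461853
CR = (20.722256 + 34.166903 − 114.821747·sin 19.21531°)/9.461853 = 1.807167
contact ratio ≈ 1.8072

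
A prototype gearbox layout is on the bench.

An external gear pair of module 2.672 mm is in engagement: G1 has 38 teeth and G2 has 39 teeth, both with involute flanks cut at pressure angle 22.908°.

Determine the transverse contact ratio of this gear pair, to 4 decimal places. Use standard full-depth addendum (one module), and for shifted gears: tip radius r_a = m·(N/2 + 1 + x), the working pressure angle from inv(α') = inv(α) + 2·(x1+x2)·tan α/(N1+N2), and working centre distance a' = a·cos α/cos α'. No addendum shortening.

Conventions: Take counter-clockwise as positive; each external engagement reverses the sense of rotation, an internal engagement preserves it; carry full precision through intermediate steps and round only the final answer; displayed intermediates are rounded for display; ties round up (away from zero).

class = single-mesh tooth geometry [involute pair 38T × 39T, m = 2.672]
base radii: r_b1 = 46.763982, r_b2 = 47.994613
tip radii: r_a1 = 53.440000, r_a2 = 54.776000
no profile shift: α' = α, a' = a
action lengths: √(r_a1²−r_b1²) = 25.864331, √(r_a2²−r_b2²) = 26.399381
base pitch p_b = π·m·cos α = 7.732283
CR = (25.864331 + 26.399381 − 102.872000·sin 22.90800°)/7.732283 = 1.580454
contact ratio ≈ 1.5805

1.5805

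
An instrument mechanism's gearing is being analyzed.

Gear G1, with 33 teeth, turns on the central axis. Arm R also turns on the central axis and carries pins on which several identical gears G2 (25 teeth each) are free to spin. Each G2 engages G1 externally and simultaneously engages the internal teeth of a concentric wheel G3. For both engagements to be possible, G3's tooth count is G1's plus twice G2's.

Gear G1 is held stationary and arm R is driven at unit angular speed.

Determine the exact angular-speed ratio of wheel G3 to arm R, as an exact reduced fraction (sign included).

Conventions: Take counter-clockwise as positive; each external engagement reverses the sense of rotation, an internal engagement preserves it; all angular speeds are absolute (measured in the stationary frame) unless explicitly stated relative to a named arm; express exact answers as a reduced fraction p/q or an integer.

topology: planetary set — G1 33T / G2 25T / G3 83T, arm = carrier (Willis)
ring teeth: 33 + 2·25 = 83
33(ω_sun−ω_arm) = −83(ω_ring−ω_arm),  ω_sun = 0, ω_arm = 1
ω_ring = 1 − (33/83)(0−1) = 116/83
ω_out/ω_in = 116/83

116/83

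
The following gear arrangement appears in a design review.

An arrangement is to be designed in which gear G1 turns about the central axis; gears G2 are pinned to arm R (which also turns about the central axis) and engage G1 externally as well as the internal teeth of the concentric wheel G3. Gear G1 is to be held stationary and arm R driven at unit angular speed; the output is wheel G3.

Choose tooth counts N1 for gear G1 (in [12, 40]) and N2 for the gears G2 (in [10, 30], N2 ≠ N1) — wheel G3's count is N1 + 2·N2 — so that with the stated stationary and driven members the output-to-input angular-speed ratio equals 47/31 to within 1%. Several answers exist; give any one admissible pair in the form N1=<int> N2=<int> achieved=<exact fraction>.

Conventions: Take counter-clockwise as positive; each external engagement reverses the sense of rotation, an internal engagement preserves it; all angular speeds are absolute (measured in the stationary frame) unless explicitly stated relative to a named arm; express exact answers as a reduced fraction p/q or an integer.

planetary set to be sized for 47/31 (Willis relation)
Willis with ω_sun = 0: ω_ring/ω_arm = (N1+N3)/N3; set equal to 47/31  ⇒  N3/N1 = 1/(47/31 − 1) = 31/16
N3 = N1 + 2·N2  ⇒  N2/N1 = (N3/N1 − 1)/2 = (31/16 − 1)/2 = 15/32
smallest multiple with N1 ≥ 12 and N2 ≥ 10: k = 1  ⇒  N1 = 1·32 = 32, N2 = 1·15 = 15 (N1 ≤ 40, N2 ≤ 30, N2 ≠ N1 ✓), N3 = 32 + 2·15 = 62
check: (N1+N3)/N3 with N1 = 32, N3 = 62 gives 47/31; |achieved − target| = 0 ≤ 47/3100 ✓

N1=32 N2=15 achieved=47/31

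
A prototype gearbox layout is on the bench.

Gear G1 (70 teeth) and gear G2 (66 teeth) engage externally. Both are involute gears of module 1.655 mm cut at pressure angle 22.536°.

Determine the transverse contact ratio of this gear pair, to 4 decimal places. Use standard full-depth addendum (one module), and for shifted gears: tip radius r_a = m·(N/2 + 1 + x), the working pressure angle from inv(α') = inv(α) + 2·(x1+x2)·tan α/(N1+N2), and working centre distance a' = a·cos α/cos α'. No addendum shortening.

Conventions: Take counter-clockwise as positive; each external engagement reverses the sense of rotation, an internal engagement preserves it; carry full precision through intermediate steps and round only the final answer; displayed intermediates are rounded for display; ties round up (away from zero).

1.6696

recognized (one external pair, fixed centres): single-mesh tooth geometry, m = 1.655, N1 = 70, N2 = 66
base radii: r_b1 = 53.501783, r_b2 = 50.444539
tip radii: r_a1 = 59.580000, r_a2 = 56.270000
no profile shift: α' = α, a' = a
action lengths: √(r_a1²−r_b1²) = 26.217085, √(r_a2²−r_b2²) = 24.933139
base pitch p_b = π·m·cos α = 4.802309
CR = (26.217085 + 24.933139 − 112.540000·sin 22.53600°)/4.802309 = 1.669553
contact ratio ≈ 1.6696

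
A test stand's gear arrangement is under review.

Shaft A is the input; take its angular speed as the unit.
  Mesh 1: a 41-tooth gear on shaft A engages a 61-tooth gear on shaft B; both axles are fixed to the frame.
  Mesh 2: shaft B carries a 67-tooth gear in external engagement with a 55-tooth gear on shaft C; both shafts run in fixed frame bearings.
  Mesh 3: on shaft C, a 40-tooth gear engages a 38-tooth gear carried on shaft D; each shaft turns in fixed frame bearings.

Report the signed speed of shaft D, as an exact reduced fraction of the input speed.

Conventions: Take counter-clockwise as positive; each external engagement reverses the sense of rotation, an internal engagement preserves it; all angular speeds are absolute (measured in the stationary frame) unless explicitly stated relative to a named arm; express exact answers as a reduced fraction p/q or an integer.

3-mesh fixed-axis compound train (all bearings frame-fixed)
mesh 1 [41T→61T]: |ω|/ω_in = 1×41/61 = 41/61, sense flips to −
mesh 2 [67T→55T]: |ω|/ω_in = (41/61)×67/55 = 2747/3355, sense flips to +
mesh 3 [40T→38T]: |ω|/ω_in = (2747/3355)×40/38 = 10988/12749, sense flips to −
signed output speed (× input speed) = -10988/12749

-10988/12749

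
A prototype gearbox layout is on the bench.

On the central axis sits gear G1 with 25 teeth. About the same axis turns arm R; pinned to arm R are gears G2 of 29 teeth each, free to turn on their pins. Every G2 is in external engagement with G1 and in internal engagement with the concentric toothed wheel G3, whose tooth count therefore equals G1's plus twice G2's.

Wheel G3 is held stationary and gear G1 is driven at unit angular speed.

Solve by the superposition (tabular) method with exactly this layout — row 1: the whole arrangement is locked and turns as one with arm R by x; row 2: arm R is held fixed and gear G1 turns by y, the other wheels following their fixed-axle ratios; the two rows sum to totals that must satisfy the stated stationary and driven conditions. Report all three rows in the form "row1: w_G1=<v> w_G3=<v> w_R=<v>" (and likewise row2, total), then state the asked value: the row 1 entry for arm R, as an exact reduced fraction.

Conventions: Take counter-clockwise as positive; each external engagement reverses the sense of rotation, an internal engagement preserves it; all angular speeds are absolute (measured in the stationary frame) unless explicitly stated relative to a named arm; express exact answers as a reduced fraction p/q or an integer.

class = planetary set [G3 = 25+2·29 = 83; Willis about the carrier]
row 1: whole set turns with the arm by x
row 2: sun turns y, ring = −(25/83)·y, arm 0
boundary: total ω_ring = x − (25/83)·y = 0 and total ω_sun = x + y = 1  ⇒  y = 83/108, x = 25/108
row 2 ring = −(25/83)·83/108 = -25/108
totals (row 1 + row 2): sun 25/108 + 83/108 = 1, ring 25/108 + (-25/108) = 0, arm 25/108 + 0 = 25/108
asked cell (row1, arm) = 25/108

row1: w_G1=25/108 w_G3=25/108 w_R=25/108
row2: w_G1=83/108 w_G3=-25/108 w_R=0
total: w_G1=1 w_G3=0 w_R=25/108
asked value: 25/108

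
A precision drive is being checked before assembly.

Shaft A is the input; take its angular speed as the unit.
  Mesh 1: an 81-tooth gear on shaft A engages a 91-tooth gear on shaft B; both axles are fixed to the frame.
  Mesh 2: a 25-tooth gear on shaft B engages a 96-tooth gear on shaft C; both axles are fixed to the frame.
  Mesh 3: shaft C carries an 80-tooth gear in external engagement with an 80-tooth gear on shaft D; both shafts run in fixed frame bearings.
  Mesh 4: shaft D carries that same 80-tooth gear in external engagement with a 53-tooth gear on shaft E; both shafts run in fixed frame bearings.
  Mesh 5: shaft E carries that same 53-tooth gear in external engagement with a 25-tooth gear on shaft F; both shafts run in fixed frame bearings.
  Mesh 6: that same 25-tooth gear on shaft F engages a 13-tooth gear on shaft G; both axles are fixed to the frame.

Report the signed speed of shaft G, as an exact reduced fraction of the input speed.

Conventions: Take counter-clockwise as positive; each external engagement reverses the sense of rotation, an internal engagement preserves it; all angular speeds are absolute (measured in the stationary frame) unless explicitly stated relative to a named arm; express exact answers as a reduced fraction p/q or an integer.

3375/2366

6-mesh fixed-axis compound train (all bearings frame-fixed)
mesh 1 [81T→91T]: |ω|/ω_in = 1×81/91 = 81/91, sense flips to −
mesh 2 [25T→96T]: |ω|/ω_in = (81/91)×25/96 = 675/2912, sense flips to +
mesh 3 [80T→80T]: |ω|/ω_in = (675/2912)×80/80 = 675/2912, sense flips to −
mesh 4 [80T→53T]: |ω|/ω_in = (675/2912)×80/53 = 3375/9646, sense flips to +
mesh 5 [53T→25T]: |ω|/ω_in = (3375/9646)×53/25 = 135/182, sense flips to −
mesh 6 [25T→13T]: |ω|/ω_in = (135/182)×25/13 = 3375/2366, sense flips to +
signed output speed (× input speed) = 3375/2366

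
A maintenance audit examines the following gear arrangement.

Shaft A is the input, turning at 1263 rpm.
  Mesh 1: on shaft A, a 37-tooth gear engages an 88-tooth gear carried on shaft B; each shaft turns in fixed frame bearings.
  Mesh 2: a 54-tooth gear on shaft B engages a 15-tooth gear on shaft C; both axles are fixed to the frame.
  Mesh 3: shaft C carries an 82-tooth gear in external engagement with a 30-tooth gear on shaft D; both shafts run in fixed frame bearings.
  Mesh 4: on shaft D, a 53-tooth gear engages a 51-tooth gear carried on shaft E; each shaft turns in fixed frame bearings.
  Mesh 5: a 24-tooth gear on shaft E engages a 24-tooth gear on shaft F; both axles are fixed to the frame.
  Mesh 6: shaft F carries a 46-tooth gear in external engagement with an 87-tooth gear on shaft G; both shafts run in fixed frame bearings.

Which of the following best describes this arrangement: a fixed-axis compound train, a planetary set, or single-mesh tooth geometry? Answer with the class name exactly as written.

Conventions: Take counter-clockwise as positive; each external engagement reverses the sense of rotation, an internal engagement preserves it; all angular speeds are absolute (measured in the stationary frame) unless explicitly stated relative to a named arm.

recognized (7 fixed axles, 6 meshes): fixed-axis compound train
classification: fixed-axis compound train

fixed-axis compound train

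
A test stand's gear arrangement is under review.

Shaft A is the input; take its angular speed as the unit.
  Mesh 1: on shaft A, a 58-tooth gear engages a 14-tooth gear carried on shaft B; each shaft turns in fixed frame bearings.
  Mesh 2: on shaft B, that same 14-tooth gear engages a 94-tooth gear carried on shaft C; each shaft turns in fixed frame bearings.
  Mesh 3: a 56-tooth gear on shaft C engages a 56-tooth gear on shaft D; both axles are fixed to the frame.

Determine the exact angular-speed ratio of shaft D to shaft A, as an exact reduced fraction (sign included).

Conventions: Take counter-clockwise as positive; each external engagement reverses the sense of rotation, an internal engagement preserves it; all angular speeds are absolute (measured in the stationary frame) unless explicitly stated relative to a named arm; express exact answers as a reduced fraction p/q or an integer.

class = fixed-axis compound train [3 meshes; 3 ratios multiply, 3 sense flips]
mesh 1 [58T→14T]: running ratio 29/7, sense −
mesh 2 [14T→94T]: running ratio 29/47, sense +
mesh 3 [56T→56T]: running ratio 29/47, sense −
ω_out/ω_in = -29/47

-29/47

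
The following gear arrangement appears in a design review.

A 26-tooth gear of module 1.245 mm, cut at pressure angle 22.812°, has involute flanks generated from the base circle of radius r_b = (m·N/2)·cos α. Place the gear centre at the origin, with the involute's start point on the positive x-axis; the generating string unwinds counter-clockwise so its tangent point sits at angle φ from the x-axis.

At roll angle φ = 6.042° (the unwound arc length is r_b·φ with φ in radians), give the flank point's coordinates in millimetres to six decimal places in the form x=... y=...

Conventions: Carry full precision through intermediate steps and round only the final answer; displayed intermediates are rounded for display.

topology: single-mesh involute geometry — m = 1.245, N = 26
pitch radius r_p = m·N/2 = 1.245·26/2 = 16.185000
base radius r_b = r_p·cos α = 16.185000·cos 22.812° = 14.919041
roll angle φ = 6.042° = 0.10545279 rad
x = r_b·(cos φ + φ·sin φ) = 15.001763
y = r_b·(sin φ − φ·cos φ) = 0.005825

x=15.001763 y=0.005825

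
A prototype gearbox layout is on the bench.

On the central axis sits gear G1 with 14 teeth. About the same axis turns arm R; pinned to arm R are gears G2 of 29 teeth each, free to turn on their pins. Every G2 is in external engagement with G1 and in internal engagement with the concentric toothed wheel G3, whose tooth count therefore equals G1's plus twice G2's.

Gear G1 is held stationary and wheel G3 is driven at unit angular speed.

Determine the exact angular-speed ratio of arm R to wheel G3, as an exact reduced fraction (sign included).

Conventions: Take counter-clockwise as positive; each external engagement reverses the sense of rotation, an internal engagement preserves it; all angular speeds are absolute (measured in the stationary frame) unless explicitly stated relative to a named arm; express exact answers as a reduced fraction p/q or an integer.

36/43

class = planetary set [G3 = 14+2·29 = 72; Willis about the carrier]
ring teeth: 14 + 2·29 = 72
14(ω_sun−ω_arm) = −72(ω_ring−ω_arm),  ω_sun = 0, ω_ring = 1
14(0−ω_arm) = −72(1−ω_arm)  ⇒  86·ω_arm = 72  ⇒  ω_arm = 36/43
ω_out/ω_in = 36/43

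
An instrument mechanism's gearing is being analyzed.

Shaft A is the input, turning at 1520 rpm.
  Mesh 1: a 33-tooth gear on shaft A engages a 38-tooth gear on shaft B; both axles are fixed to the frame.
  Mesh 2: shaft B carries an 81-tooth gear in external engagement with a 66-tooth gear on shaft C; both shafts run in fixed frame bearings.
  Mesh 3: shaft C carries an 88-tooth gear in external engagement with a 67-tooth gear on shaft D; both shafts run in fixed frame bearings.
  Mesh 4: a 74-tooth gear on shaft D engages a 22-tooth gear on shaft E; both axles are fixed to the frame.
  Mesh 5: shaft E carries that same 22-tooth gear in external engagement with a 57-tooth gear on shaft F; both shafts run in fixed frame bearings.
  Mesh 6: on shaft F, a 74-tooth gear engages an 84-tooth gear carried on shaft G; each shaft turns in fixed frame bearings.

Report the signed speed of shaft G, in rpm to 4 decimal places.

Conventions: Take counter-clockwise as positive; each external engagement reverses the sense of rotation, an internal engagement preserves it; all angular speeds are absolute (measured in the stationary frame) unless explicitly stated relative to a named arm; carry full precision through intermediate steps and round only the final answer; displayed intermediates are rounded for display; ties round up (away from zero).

+2433.5047 rpm

recognized (7 fixed axles, 6 meshes): fixed-axis compound train
mesh 1 [33T→38T]: ω = 1520.0000×33/38 = 1320.0000 rpm, sense flips to −
mesh 2 [81T→66T]: ω = 1320.0000×81/66 = 1620.0000 rpm, sense flips to +
mesh 3 [88T→67T]: ω = 1620.0000×88/67 = 2127.7612 rpm, sense flips to −
mesh 4 [74T→22T]: ω = 2127.7612×74/22 = 7157.0149 rpm, sense flips to +
mesh 5 [22T→57T]: ω = 7157.0149×22/57 = 2762.3566 rpm, sense flips to −
mesh 6 [74T→84T]: ω = 2762.3566×74/84 = 2433.5047 rpm, sense flips to +
signed output speed = +2433.5047 rpm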